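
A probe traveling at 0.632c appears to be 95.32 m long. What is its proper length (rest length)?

Contracted length L = 95.32 m
γ = 1/√(1 - 0.632²) = 1.290
L₀ = γL = 1.290 × 95.32 = 123.0 m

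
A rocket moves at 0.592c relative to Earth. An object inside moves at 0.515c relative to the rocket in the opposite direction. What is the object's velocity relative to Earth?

Object's velocity in rocket frame is u' = -0.515c
u = (u' + v)/(1 + u'v/c²) = (v - 0.515)/(1 - 0.515·v/c²)
Numerator: 0.592 - 0.515 = 0.077
Denominator: 1 - 0.30488 = 0.69512
u = 0.077/0.69512 = 0.1108c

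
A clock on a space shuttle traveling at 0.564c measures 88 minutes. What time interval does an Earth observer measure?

Proper time Δt₀ = 88 minutes
γ = 1/√(1 - 0.564²) = 1.211
Δt = γΔt₀ = 1.211 × 88 = 106.6 minutes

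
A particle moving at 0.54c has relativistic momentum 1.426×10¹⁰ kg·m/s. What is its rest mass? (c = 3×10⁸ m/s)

γ = 1/√(1 - 0.54²) = 1.188
v = 0.54 × 3×10⁸ = 1.620×10⁸ m/s
m = p/(γv) = 1.426×10¹⁰/(1.188 × 1.620×10⁸) = 74.09 kg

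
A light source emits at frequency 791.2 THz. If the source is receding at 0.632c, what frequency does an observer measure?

β = v/c = 0.632
(1-β)/(1+β) = 0.368/1.632 = 0.2255
Doppler factor = √(0.2255) = 0.4749
f_obs = 791.2 × 0.4749 = 375.7 THz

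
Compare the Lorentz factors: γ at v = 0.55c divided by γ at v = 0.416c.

γ₁ = 1/√(1 - 0.55²) = 1.1974
γ₂ = 1/√(1 - 0.416²) = 1.0997
γ₁/γ₂ = 1.1974/1.0997 = 1.089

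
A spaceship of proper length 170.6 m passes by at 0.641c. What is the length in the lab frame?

Proper length L₀ = 170.6 m
γ = 1/√(1 - 0.641²) = 1.303
L = L₀/γ = 170.6/1.303 = 130.9 m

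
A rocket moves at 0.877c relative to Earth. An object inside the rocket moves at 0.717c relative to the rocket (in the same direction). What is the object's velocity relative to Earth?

u = (u' + v)/(1 + u'v/c²)
Numerator: 0.717 + 0.877 = 1.594
Denominator: 1 + 0.628809 = 1.628809
u = 1.594/1.628809 = 0.9786c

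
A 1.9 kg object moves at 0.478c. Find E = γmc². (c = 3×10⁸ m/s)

γ = 1/√(1 - 0.478²) = 1.1385
mc² = 1.9 × (3×10⁸)² = 1.710×10¹⁷ J
E = γmc² = 1.1385 × 1.710×10¹⁷ = 1.947×10¹⁷ J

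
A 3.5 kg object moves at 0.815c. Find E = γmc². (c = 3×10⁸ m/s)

γ = 1/√(1 - 0.815²) = 1.7257
mc² = 3.5 × (3×10⁸)² = 3.150×10¹⁷ J
E = γmc² = 1.7257 × 3.150×10¹⁷ = 5.436×10¹⁷ J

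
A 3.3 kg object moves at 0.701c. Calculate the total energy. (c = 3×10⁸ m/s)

γ = 1/√(1 - 0.701²) = 1.4022
mc² = 3.3 × (3×10⁸)² = 2.970×10¹⁷ J
E = γmc² = 1.4022 × 2.970×10¹⁷ = 4.165×10¹⁷ J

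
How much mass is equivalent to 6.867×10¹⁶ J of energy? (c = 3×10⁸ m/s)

From E = mc², we get m = E/c²
c² = (3×10⁸)² = 9×10¹⁶ m²/s²
m = 6.867×10¹⁶ / 9×10¹⁶ = 0.7630 kg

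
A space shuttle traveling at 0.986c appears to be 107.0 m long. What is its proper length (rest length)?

Contracted length L = 107.0 m
γ = 1/√(1 - 0.986²) = 5.997
L₀ = γL = 5.997 × 107.0 = 641.7 m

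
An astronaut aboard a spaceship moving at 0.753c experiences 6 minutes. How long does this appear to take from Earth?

Proper time Δt₀ = 6 minutes
γ = 1/√(1 - 0.753²) = 1.5197
Δt = γΔt₀ = 1.5197 × 6 = 9.118 minutes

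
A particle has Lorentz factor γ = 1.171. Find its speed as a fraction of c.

From γ = 1/√(1 - v²/c²):
1/γ² = 1/1.171² = 0.7293
v²/c² = 1 - 0.7293 = 0.2707
v/c = √(0.2707) = 0.5203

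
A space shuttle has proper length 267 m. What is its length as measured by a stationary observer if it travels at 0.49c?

Proper length L₀ = 267 m
γ = 1/√(1 - 0.49²) = 1.1472
L = L₀/γ = 267/1.1472 = 232.7 m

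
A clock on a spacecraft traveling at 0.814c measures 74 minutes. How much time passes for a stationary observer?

Proper time Δt₀ = 74 minutes
γ = 1/√(1 - 0.814²) = 1.722
Δt = γΔt₀ = 1.722 × 74 = 127.4 minutes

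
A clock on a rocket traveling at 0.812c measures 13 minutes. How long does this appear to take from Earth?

Proper time Δt₀ = 13 minutes
γ = 1/√(1 - 0.812²) = 1.713
Δt = γΔt₀ = 1.713 × 13 = 22.27 minutes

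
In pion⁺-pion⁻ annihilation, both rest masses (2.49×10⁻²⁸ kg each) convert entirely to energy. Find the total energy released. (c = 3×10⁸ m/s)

Both particles have the same rest mass, so total mass = 2m
E = 2m·c² = 2 × 2.49×10⁻²⁸ × (3×10⁸)²
= 2 × 2.49×10⁻²⁸ × 9×10¹⁶
= 4.482×10⁻¹¹ J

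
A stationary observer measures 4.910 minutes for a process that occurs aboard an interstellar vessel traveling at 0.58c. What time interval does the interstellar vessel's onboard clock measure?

Dilated time Δt = 4.910 minutes
γ = 1/√(1 - 0.58²) = 1.2276
Δt₀ = Δt/γ = 4.910/1.2276 = 4.000 minutes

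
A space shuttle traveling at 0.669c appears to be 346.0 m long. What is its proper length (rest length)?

Contracted length L = 346.0 m
γ = 1/√(1 - 0.669²) = 1.3454
L₀ = γL = 1.3454 × 346.0 = 465.5 m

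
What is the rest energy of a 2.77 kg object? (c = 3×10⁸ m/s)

c² = (3×10⁸)² = 9.000×10¹⁶ m²/s²
E₀ = mc² = 2.77 × 9.000×10¹⁶ = 2.493×10¹⁷ J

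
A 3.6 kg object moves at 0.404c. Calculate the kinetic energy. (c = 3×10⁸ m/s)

γ = 1/√(1 - 0.404²) = 1.09318
γ - 1 = 0.09318
KE = (γ-1)mc² = 0.09318 × 3.6 × (3×10⁸)² = 3.019×10¹⁶ J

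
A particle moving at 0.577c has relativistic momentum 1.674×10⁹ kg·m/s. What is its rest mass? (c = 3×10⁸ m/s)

γ = 1/√(1 - 0.577²) = 1.2244
v = 0.577 × 3×10⁸ = 1.731×10⁸ m/s
m = p/(γv) = 1.674×10⁹/(1.2244 × 1.731×10⁸) = 7.898 kg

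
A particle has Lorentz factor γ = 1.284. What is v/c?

From γ = 1/√(1 - v²/c²):
1/γ² = 1/1.284² = 0.60655
v²/c² = 1 - 0.60655 = 0.39345
v/c = √(0.39345) = 0.6273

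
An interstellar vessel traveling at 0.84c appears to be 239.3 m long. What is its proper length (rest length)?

Contracted length L = 239.3 m
γ = 1/√(1 - 0.84²) = 1.843
L₀ = γL = 1.843 × 239.3 = 441.0 m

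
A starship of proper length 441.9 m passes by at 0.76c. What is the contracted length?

Proper length L₀ = 441.9 m
γ = 1/√(1 - 0.76²) = 1.5386
L = L₀/γ = 441.9/1.5386 = 287.2 m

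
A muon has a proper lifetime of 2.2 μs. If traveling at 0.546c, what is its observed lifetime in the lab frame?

Proper lifetime τ₀ = 2.2 μs
γ = 1/√(1 - 0.546²) = 1.1936
τ = γτ₀ = 1.1936 × 2.2 μs = 2.626 μs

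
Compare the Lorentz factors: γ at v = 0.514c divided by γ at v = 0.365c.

γ₁ = 1/√(1 - 0.514²) = 1.1658
γ₂ = 1/√(1 - 0.365²) = 1.0741
γ₁/γ₂ = 1.1658/1.0741 = 1.085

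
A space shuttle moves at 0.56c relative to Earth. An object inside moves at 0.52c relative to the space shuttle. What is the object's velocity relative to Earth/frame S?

u = (u' + v)/(1 + u'v/c²)
Numerator: 0.52 + 0.56 = 1.08
Denominator: 1 + 0.2912 = 1.2912
u = 1.08/1.2912 = 0.8364c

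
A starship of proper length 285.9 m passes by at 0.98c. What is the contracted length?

Proper length L₀ = 285.9 m
γ = 1/√(1 - 0.98²) = 5.0252
L = L₀/γ = 285.9/5.0252 = 56.89 m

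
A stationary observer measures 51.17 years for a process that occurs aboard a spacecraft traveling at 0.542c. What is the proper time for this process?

Dilated time Δt = 51.17 years
γ = 1/√(1 - 0.542²) = 1.190
Δt₀ = Δt/γ = 51.17/1.190 = 43.00 years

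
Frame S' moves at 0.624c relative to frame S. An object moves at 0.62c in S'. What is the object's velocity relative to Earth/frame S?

u = (u' + v)/(1 + u'v/c²)
Numerator: 0.62 + 0.624 = 1.244
Denominator: 1 + 0.38688 = 1.38688
u = 1.244/1.38688 = 0.8970c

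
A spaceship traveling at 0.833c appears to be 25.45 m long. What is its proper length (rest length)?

Contracted length L = 25.45 m
γ = 1/√(1 - 0.833²) = 1.8074
L₀ = γL = 1.8074 × 25.45 = 46.00 m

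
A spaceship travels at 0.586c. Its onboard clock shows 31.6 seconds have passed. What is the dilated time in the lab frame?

Proper time Δt₀ = 31.6 seconds
γ = 1/√(1 - 0.586²) = 1.2341
Δt = γΔt₀ = 1.2341 × 31.6 = 39.00 seconds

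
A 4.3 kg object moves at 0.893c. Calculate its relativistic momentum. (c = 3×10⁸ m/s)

γ = 1/√(1 - 0.893²) = 2.222
v = 0.893 × 3×10⁸ = 2.679×10⁸ m/s
p = γmv = 2.222 × 4.3 × 2.679×10⁸ = 2.560×10⁹ kg·m/s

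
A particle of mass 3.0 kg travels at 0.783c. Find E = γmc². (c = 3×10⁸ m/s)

γ = 1/√(1 - 0.783²) = 1.6077
mc² = 3.0 × (3×10⁸)² = 2.700×10¹⁷ J
E = γmc² = 1.6077 × 2.700×10¹⁷ = 4.341×10¹⁷ J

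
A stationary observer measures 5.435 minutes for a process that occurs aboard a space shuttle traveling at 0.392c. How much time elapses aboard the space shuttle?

Dilated time Δt = 5.435 minutes
γ = 1/√(1 - 0.392²) = 1.087
Δt₀ = Δt/γ = 5.435/1.087 = 5.000 minutes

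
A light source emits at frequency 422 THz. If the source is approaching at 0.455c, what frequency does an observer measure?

β = v/c = 0.455
(1+β)/(1-β) = 1.455/0.545 = 2.670
Doppler factor = √(2.670) = 1.634
f_obs = 422 × 1.634 = 689.5 THz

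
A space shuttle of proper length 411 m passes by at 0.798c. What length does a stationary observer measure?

Proper length L₀ = 411 m
γ = 1/√(1 - 0.798²) = 1.659
L = L₀/γ = 411/1.659 = 247.7 m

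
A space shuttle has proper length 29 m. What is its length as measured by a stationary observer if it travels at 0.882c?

Proper length L₀ = 29 m
γ = 1/√(1 - 0.882²) = 2.122
L = L₀/γ = 29/2.122 = 13.67 m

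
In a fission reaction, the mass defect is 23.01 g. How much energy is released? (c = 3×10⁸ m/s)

Convert mass defect: Δm = 23.01 g = 0.02301 kg
E = Δm·c² = 0.02301 × (3×10⁸)²
= 0.02301 × 9×10¹⁶ = 2.071×10¹⁵ J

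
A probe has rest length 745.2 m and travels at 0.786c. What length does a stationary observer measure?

Proper length L₀ = 745.2 m
γ = 1/√(1 - 0.786²) = 1.6175
L = L₀/γ = 745.2/1.6175 = 460.7 m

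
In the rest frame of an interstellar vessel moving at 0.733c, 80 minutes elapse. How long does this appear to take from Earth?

Proper time Δt₀ = 80 minutes
γ = 1/√(1 - 0.733²) = 1.470
Δt = γΔt₀ = 1.470 × 80 = 117.6 minutes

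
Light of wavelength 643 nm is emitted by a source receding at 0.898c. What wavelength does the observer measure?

β = 0.898
Wavelength Doppler factor = √(1.898/0.102) = √(18.61) = 4.314
λ_obs = 643 × 4.314 = 2774 nm (redshift)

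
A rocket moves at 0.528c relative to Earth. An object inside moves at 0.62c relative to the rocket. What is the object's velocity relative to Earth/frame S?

u = (u' + v)/(1 + u'v/c²)
Numerator: 0.62 + 0.528 = 1.148
Denominator: 1 + 0.32736 = 1.32736
u = 1.148/1.32736 = 0.8649c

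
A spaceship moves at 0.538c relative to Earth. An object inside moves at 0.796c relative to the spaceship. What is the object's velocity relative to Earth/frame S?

u = (u' + v)/(1 + u'v/c²)
Numerator: 0.796 + 0.538 = 1.334
Denominator: 1 + 0.428248 = 1.428248
u = 1.334/1.428248 = 0.9340c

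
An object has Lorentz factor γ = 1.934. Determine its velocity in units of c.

From γ = 1/√(1 - v²/c²):
1/γ² = 1/1.934² = 0.2674
v²/c² = 1 - 0.2674 = 0.7326
v/c = √(0.7326) = 0.8559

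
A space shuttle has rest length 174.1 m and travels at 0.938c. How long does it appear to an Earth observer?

Proper length L₀ = 174.1 m
γ = 1/√(1 - 0.938²) = 2.885
L = L₀/γ = 174.1/2.885 = 60.35 m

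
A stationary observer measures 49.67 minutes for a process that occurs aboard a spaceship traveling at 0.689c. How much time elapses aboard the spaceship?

Dilated time Δt = 49.67 minutes
γ = 1/√(1 - 0.689²) = 1.3798
Δt₀ = Δt/γ = 49.67/1.3798 = 36.00 minutes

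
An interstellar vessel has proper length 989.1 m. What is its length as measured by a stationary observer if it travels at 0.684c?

Proper length L₀ = 989.1 m
γ = 1/√(1 - 0.684²) = 1.3708
L = L₀/γ = 989.1/1.3708 = 721.5 m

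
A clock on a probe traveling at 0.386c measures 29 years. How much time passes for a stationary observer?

Proper time Δt₀ = 29 years
γ = 1/√(1 - 0.386²) = 1.084
Δt = γΔt₀ = 1.084 × 29 = 31.44 years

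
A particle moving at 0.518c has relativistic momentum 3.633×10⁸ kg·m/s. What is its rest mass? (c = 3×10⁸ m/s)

γ = 1/√(1 - 0.518²) = 1.169
v = 0.518 × 3×10⁸ = 1.554×10⁸ m/s
m = p/(γv) = 3.633×10⁸/(1.169 × 1.554×10⁸) = 2.000 kg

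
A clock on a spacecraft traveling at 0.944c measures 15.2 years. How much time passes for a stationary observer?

Proper time Δt₀ = 15.2 years
γ = 1/√(1 - 0.944²) = 3.031
Δt = γΔt₀ = 3.031 × 15.2 = 46.07 years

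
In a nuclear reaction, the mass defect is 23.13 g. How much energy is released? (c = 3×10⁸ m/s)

Convert mass defect: Δm = 23.13 g = 0.02313 kg
E = Δm·c² = 0.02313 × (3×10⁸)²
= 0.02313 × 9×10¹⁶ = 2.082×10¹⁵ J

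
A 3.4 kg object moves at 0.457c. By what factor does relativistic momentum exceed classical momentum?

p_rel = γmv, p_class = mv
Ratio = γ = 1/√(1 - 0.457²) = 1.124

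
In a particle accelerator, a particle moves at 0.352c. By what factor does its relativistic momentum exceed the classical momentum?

p_rel = γmv, p_class = mv
Ratio = γ = 1/√(1 - 0.352²)
= 1/√(0.876096) = 1.068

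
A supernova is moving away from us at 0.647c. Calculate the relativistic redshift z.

β = 0.647
(1+β)/(1-β) = 1.647/0.353 = 4.666
√(4.666) = 2.160
z = 2.160 - 1 = 1.160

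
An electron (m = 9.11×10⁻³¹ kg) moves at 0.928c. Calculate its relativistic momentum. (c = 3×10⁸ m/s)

γ = 1/√(1 - 0.928²) = 2.684
v = 0.928 × 3×10⁸ = 2.784×10⁸ m/s
p = γmv = 2.684 × 9.11×10⁻³¹ × 2.784×10⁸ = 6.807×10⁻²² kg·m/s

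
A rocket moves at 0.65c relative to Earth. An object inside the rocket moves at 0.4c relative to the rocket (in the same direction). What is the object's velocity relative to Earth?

u = (u' + v)/(1 + u'v/c²)
Numerator: 0.4 + 0.65 = 1.05
Denominator: 1 + 0.26 = 1.26
u = 1.05/1.26 = 0.8333c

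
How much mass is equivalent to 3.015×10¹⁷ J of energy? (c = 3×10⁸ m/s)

From E = mc², we get m = E/c²
c² = (3×10⁸)² = 9×10¹⁶ m²/s²
m = 3.015×10¹⁷ / 9×10¹⁶ = 3.350 kg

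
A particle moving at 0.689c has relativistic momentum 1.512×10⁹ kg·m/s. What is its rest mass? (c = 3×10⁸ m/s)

γ = 1/√(1 - 0.689²) = 1.37976
v = 0.689 × 3×10⁸ = 2.067×10⁸ m/s
m = p/(γv) = 1.512×10⁹/(1.37976 × 2.067×10⁸) = 5.302 kg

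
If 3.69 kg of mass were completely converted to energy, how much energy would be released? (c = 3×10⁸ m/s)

Using E = mc²:
c² = (3×10⁸)² = 9×10¹⁶ m²/s²
E = 3.69 × 9×10¹⁶ = 3.321×10¹⁷ J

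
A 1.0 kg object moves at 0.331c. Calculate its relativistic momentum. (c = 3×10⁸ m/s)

γ = 1/√(1 - 0.331²) = 1.0597
v = 0.331 × 3×10⁸ = 9.930×10⁷ m/s
p = γmv = 1.0597 × 1.0 × 9.930×10⁷ = 1.052×10⁸ kg·m/s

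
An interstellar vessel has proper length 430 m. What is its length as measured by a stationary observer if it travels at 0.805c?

Proper length L₀ = 430 m
γ = 1/√(1 - 0.805²) = 1.6856
L = L₀/γ = 430/1.6856 = 255.1 m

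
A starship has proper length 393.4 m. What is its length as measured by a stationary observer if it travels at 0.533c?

Proper length L₀ = 393.4 m
γ = 1/√(1 - 0.533²) = 1.1819
L = L₀/γ = 393.4/1.1819 = 332.9 m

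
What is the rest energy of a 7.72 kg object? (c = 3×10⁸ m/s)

c² = (3×10⁸)² = 9.000×10¹⁶ m²/s²
E₀ = mc² = 7.72 × 9.000×10¹⁶ = 6.948×10¹⁷ J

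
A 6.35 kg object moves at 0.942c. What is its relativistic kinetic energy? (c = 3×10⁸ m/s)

γ = 1/√(1 - 0.942²) = 2.9796
γ - 1 = 1.9796
KE = (γ-1)mc² = 1.9796 × 6.35 × (3×10⁸)² = 1.131×10¹⁸ J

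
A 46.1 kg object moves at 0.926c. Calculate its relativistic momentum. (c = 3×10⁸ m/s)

γ = 1/√(1 - 0.926²) = 2.649
v = 0.926 × 3×10⁸ = 2.778×10⁸ m/s
p = γmv = 2.649 × 46.1 × 2.778×10⁸ = 3.392×10¹⁰ kg·m/s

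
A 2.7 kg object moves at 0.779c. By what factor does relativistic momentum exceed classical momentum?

p_rel = γmv, p_class = mv
Ratio = γ = 1/√(1 - 0.779²) = 1.595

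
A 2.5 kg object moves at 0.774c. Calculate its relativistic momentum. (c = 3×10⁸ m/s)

γ = 1/√(1 - 0.774²) = 1.5793
v = 0.774 × 3×10⁸ = 2.322×10⁸ m/s
p = γmv = 1.5793 × 2.5 × 2.322×10⁸ = 9.168×10⁸ kg·m/s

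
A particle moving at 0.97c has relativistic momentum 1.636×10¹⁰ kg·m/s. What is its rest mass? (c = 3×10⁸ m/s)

γ = 1/√(1 - 0.97²) = 4.113
v = 0.97 × 3×10⁸ = 2.910×10⁸ m/s
m = p/(γv) = 1.636×10¹⁰/(4.113 × 2.910×10⁸) = 13.67 kg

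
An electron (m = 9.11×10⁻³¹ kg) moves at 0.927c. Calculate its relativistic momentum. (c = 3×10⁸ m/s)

γ = 1/√(1 - 0.927²) = 2.6662
v = 0.927 × 3×10⁸ = 2.781×10⁸ m/s
p = γmv = 2.6662 × 9.11×10⁻³¹ × 2.781×10⁸ = 6.755×10⁻²² kg·m/s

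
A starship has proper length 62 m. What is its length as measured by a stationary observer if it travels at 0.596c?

Proper length L₀ = 62 m
γ = 1/√(1 - 0.596²) = 1.24535
L = L₀/γ = 62/1.24535 = 49.79 m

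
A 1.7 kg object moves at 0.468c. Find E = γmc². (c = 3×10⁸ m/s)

γ = 1/√(1 - 0.468²) = 1.1316
mc² = 1.7 × (3×10⁸)² = 1.530×10¹⁷ J
E = γmc² = 1.1316 × 1.530×10¹⁷ = 1.731×10¹⁷ J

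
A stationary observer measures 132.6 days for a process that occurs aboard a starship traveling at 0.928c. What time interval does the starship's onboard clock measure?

Dilated time Δt = 132.6 days
γ = 1/√(1 - 0.928²) = 2.684
Δt₀ = Δt/γ = 132.6/2.684 = 49.40 days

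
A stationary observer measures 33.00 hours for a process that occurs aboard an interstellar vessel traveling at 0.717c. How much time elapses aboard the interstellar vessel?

Dilated time Δt = 33.00 hours
γ = 1/√(1 - 0.717²) = 1.435
Δt₀ = Δt/γ = 33.00/1.435 = 23.00 hours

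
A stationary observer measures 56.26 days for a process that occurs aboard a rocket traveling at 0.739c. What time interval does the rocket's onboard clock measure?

Dilated time Δt = 56.26 days
γ = 1/√(1 - 0.739²) = 1.4843
Δt₀ = Δt/γ = 56.26/1.4843 = 37.90 days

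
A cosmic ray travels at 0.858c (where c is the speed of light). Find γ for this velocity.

v/c = 0.858, so (v/c)² = 0.736164
1 - (v/c)² = 0.263836
γ = 1/√(0.263836) = 1.947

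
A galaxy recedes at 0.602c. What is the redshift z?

β = 0.602
(1+β)/(1-β) = 1.602/0.398 = 4.025
√(4.025) = 2.006
z = 2.006 - 1 = 1.006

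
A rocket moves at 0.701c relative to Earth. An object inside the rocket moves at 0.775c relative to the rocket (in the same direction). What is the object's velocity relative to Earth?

u = (u' + v)/(1 + u'v/c²)
Numerator: 0.775 + 0.701 = 1.476
Denominator: 1 + 0.543275 = 1.543275
u = 1.476/1.543275 = 0.9564c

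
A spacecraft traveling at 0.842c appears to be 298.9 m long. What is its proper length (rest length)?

Contracted length L = 298.9 m
γ = 1/√(1 - 0.842²) = 1.85365
L₀ = γL = 1.85365 × 298.9 = 554.1 m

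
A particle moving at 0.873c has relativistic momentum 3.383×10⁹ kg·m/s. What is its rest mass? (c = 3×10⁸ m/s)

γ = 1/√(1 - 0.873²) = 2.0504
v = 0.873 × 3×10⁸ = 2.619×10⁸ m/s
m = p/(γv) = 3.383×10⁹/(2.0504 × 2.619×10⁸) = 6.300 kg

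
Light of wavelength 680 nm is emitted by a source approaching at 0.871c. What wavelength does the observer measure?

β = 0.871
Wavelength Doppler factor = √(0.129/1.871) = √(0.06895) = 0.2626
λ_obs = 680 × 0.2626 = 178.6 nm (blueshift)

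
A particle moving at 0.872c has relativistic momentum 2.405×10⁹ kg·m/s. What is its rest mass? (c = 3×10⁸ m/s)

γ = 1/√(1 - 0.872²) = 2.043
v = 0.872 × 3×10⁸ = 2.616×10⁸ m/s
m = p/(γv) = 2.405×10⁹/(2.043 × 2.616×10⁸) = 4.500 kg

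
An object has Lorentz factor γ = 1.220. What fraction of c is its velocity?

From γ = 1/√(1 - v²/c²):
1/γ² = 1/1.220² = 0.6719
v²/c² = 1 - 0.6719 = 0.3281
v/c = √(0.3281) = 0.5728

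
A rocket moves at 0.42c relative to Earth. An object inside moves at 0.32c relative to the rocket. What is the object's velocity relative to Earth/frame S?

u = (u' + v)/(1 + u'v/c²)
Numerator: 0.32 + 0.42 = 0.74
Denominator: 1 + 0.1344 = 1.1344
u = 0.74/1.1344 = 0.6523c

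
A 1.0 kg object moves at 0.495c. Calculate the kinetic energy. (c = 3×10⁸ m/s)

γ = 1/√(1 - 0.495²) = 1.1509
γ - 1 = 0.1509
KE = (γ-1)mc² = 0.1509 × 1.0 × (3×10⁸)² = 1.358×10¹⁶ J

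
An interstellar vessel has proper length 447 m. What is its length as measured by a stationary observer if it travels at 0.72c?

Proper length L₀ = 447 m
γ = 1/√(1 - 0.72²) = 1.441
L = L₀/γ = 447/1.441 = 310.2 m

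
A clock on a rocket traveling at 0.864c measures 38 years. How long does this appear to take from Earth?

Proper time Δt₀ = 38 years
γ = 1/√(1 - 0.864²) = 1.986
Δt = γΔt₀ = 1.986 × 38 = 75.47 years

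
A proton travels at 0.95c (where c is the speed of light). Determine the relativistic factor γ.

v/c = 0.95, so (v/c)² = 0.9025
1 - (v/c)² = 0.0975
γ = 1/√(0.0975) = 3.203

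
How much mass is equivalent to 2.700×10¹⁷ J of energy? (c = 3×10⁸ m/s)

From E = mc², we get m = E/c²
c² = (3×10⁸)² = 9×10¹⁶ m²/s²
m = 2.700×10¹⁷ / 9×10¹⁶ = 3.000 kg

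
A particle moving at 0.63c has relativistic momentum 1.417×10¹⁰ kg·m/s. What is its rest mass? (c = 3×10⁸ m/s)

γ = 1/√(1 - 0.63²) = 1.2877
v = 0.63 × 3×10⁸ = 1.890×10⁸ m/s
m = p/(γv) = 1.417×10¹⁰/(1.2877 × 1.890×10⁸) = 58.22 kg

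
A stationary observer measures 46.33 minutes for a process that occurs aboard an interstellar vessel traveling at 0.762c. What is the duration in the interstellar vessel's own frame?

Dilated time Δt = 46.33 minutes
γ = 1/√(1 - 0.762²) = 1.5442
Δt₀ = Δt/γ = 46.33/1.5442 = 30.00 minutes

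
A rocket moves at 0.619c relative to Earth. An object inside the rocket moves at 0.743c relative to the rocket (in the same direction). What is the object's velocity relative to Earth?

u = (u' + v)/(1 + u'v/c²)
Numerator: 0.743 + 0.619 = 1.362
Denominator: 1 + 0.459917 = 1.459917
u = 1.362/1.459917 = 0.9329c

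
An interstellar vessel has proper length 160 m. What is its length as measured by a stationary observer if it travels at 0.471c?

Proper length L₀ = 160 m
γ = 1/√(1 - 0.471²) = 1.134
L = L₀/γ = 160/1.134 = 141.1 m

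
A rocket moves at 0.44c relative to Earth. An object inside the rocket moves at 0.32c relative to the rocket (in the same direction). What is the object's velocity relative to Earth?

u = (u' + v)/(1 + u'v/c²)
Numerator: 0.32 + 0.44 = 0.76
Denominator: 1 + 0.1408 = 1.1408
u = 0.76/1.1408 = 0.6662c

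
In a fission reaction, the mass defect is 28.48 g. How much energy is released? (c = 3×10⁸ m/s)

Convert mass defect: Δm = 28.48 g = 0.02848 kg
E = Δm·c² = 0.02848 × (3×10⁸)²
= 0.02848 × 9×10¹⁶ = 2.563×10¹⁵ J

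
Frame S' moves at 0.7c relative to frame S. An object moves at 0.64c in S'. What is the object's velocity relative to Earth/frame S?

u = (u' + v)/(1 + u'v/c²)
Numerator: 0.64 + 0.7 = 1.34
Denominator: 1 + 0.448 = 1.448
u = 1.34/1.448 = 0.9254c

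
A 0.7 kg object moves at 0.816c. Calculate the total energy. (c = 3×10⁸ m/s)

γ = 1/√(1 - 0.816²) = 1.730
mc² = 0.7 × (3×10⁸)² = 6.300×10¹⁶ J
E = γmc² = 1.730 × 6.300×10¹⁶ = 1.090×10¹⁷ J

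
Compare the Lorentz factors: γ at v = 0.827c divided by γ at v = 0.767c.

γ₁ = 1/√(1 - 0.827²) = 1.7787
γ₂ = 1/√(1 - 0.767²) = 1.5585
γ₁/γ₂ = 1.7787/1.5585 = 1.141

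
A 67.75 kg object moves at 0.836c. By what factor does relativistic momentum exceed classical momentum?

p_rel = γmv, p_class = mv
Ratio = γ = 1/√(1 - 0.836²) = 1.822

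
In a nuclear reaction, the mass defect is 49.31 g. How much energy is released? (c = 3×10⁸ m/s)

Convert mass defect: Δm = 49.31 g = 0.04931 kg
E = Δm·c² = 0.04931 × (3×10⁸)²
= 0.04931 × 9×10¹⁶ = 4.438×10¹⁵ J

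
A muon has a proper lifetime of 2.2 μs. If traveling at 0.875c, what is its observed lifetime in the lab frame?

Proper lifetime τ₀ = 2.2 μs
γ = 1/√(1 - 0.875²) = 2.0656
τ = γτ₀ = 2.0656 × 2.2 μs = 4.544 μs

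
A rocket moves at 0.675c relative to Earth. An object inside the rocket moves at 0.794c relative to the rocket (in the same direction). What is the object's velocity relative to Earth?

u = (u' + v)/(1 + u'v/c²)
Numerator: 0.794 + 0.675 = 1.469
Denominator: 1 + 0.53595 = 1.53595
u = 1.469/1.53595 = 0.9564c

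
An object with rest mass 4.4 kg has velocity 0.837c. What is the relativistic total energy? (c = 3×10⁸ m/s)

γ = 1/√(1 - 0.837²) = 1.8275
mc² = 4.4 × (3×10⁸)² = 3.960×10¹⁷ J
E = γmc² = 1.8275 × 3.960×10¹⁷ = 7.237×10¹⁷ J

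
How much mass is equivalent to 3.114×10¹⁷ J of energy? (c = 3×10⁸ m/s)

From E = mc², we get m = E/c²
c² = (3×10⁸)² = 9×10¹⁶ m²/s²
m = 3.114×10¹⁷ / 9×10¹⁶ = 3.460 kg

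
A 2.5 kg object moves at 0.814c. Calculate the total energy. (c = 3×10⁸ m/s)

γ = 1/√(1 - 0.814²) = 1.7216
mc² = 2.5 × (3×10⁸)² = 2.250×10¹⁷ J
E = γmc² = 1.7216 × 2.250×10¹⁷ = 3.874×10¹⁷ J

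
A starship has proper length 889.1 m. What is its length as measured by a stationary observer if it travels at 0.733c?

Proper length L₀ = 889.1 m
γ = 1/√(1 - 0.733²) = 1.470
L = L₀/γ = 889.1/1.470 = 604.8 m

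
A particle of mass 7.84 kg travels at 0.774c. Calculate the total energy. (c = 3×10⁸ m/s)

γ = 1/√(1 - 0.774²) = 1.579
mc² = 7.84 × (3×10⁸)² = 7.056×10¹⁷ J
E = γmc² = 1.579 × 7.056×10¹⁷ = 1.114×10¹⁸ J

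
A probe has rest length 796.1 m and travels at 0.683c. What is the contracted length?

Proper length L₀ = 796.1 m
γ = 1/√(1 - 0.683²) = 1.369
L = L₀/γ = 796.1/1.369 = 581.5 m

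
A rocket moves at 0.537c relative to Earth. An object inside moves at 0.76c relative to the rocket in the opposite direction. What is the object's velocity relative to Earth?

Object's velocity in rocket frame is u' = -0.76c
u = (u' + v)/(1 + u'v/c²) = (v - 0.76)/(1 - 0.76·v/c²)
Numerator: 0.537 - 0.76 = -0.223
Denominator: 1 - 0.40812 = 0.59188
u = -0.223/0.59188 = -0.3768c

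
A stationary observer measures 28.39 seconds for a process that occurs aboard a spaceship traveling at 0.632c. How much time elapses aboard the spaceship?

Dilated time Δt = 28.39 seconds
γ = 1/√(1 - 0.632²) = 1.2904
Δt₀ = Δt/γ = 28.39/1.2904 = 22.00 seconds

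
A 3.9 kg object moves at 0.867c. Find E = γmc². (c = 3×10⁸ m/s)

γ = 1/√(1 - 0.867²) = 2.0068
mc² = 3.9 × (3×10⁸)² = 3.510×10¹⁷ J
E = γmc² = 2.0068 × 3.510×10¹⁷ = 7.044×10¹⁷ J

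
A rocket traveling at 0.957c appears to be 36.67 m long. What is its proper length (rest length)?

Contracted length L = 36.67 m
γ = 1/√(1 - 0.957²) = 3.447
L₀ = γL = 3.447 × 36.67 = 126.4 m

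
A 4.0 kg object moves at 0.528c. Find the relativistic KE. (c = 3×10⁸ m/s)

γ = 1/√(1 - 0.528²) = 1.17752
γ - 1 = 0.17752
KE = (γ-1)mc² = 0.17752 × 4.0 × (3×10⁸)² = 6.391×10¹⁶ J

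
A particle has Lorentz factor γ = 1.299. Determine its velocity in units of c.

From γ = 1/√(1 - v²/c²):
1/γ² = 1/1.299² = 0.5926
v²/c² = 1 - 0.5926 = 0.4074
v/c = √(0.4074) = 0.6383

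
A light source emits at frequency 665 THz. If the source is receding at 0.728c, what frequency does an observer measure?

β = v/c = 0.728
(1-β)/(1+β) = 0.272/1.728 = 0.1574
Doppler factor = √(0.1574) = 0.3967
f_obs = 665 × 0.3967 = 263.8 THz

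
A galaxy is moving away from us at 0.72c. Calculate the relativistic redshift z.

β = 0.72
(1+β)/(1-β) = 1.72/0.28 = 6.1429
√(6.1429) = 2.478
z = 2.478 - 1 = 1.478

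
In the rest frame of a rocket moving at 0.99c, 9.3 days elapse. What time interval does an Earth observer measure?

Proper time Δt₀ = 9.3 days
γ = 1/√(1 - 0.99²) = 7.089
Δt = γΔt₀ = 7.089 × 9.3 = 65.93 days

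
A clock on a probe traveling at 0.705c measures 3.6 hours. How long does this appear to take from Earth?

Proper time Δt₀ = 3.6 hours
γ = 1/√(1 - 0.705²) = 1.410
Δt = γΔt₀ = 1.410 × 3.6 = 5.076 hours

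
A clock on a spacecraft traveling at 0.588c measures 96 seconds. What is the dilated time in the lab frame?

Proper time Δt₀ = 96 seconds
γ = 1/√(1 - 0.588²) = 1.236
Δt = γΔt₀ = 1.236 × 96 = 118.7 seconds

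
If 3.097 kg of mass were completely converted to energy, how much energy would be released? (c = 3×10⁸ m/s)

Using E = mc²:
c² = (3×10⁸)² = 9×10¹⁶ m²/s²
E = 3.097 × 9×10¹⁶ = 2.787×10¹⁷ J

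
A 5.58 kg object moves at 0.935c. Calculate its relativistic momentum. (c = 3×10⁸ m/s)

γ = 1/√(1 - 0.935²) = 2.8197
v = 0.935 × 3×10⁸ = 2.805×10⁸ m/s
p = γmv = 2.8197 × 5.58 × 2.805×10⁸ = 4.413×10⁹ kg·m/s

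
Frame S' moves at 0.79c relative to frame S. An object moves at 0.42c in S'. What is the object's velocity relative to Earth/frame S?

u = (u' + v)/(1 + u'v/c²)
Numerator: 0.42 + 0.79 = 1.21
Denominator: 1 + 0.3318 = 1.3318
u = 1.21/1.3318 = 0.9085c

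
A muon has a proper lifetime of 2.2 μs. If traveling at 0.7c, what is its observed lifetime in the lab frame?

Proper lifetime τ₀ = 2.2 μs
γ = 1/√(1 - 0.7²) = 1.4003
τ = γτ₀ = 1.4003 × 2.2 μs = 3.081 μs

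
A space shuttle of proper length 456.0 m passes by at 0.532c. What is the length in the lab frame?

Proper length L₀ = 456.0 m
γ = 1/√(1 - 0.532²) = 1.181
L = L₀/γ = 456.0/1.181 = 386.1 m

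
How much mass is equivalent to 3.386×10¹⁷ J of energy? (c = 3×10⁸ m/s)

From E = mc², we get m = E/c²
c² = (3×10⁸)² = 9×10¹⁶ m²/s²
m = 3.386×10¹⁷ / 9×10¹⁶ = 3.762 kg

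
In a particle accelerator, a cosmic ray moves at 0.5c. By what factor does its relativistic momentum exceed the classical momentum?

p_rel = γmv, p_class = mv
Ratio = γ = 1/√(1 - 0.5²)
= 1/√(0.75) = 1.155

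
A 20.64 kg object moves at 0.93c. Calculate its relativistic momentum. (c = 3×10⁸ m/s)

γ = 1/√(1 - 0.93²) = 2.721
v = 0.93 × 3×10⁸ = 2.790×10⁸ m/s
p = γmv = 2.721 × 20.64 × 2.790×10⁸ = 1.567×10¹⁰ kg·m/s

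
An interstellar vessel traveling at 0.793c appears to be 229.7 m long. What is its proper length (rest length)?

Contracted length L = 229.7 m
γ = 1/√(1 - 0.793²) = 1.6414
L₀ = γL = 1.6414 × 229.7 = 377.0 m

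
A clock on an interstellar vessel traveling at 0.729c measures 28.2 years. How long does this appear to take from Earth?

Proper time Δt₀ = 28.2 years
γ = 1/√(1 - 0.729²) = 1.461
Δt = γΔt₀ = 1.461 × 28.2 = 41.20 years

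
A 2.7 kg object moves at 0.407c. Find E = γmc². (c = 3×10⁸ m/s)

γ = 1/√(1 - 0.407²) = 1.0948
mc² = 2.7 × (3×10⁸)² = 2.430×10¹⁷ J
E = γmc² = 1.0948 × 2.430×10¹⁷ = 2.660×10¹⁷ J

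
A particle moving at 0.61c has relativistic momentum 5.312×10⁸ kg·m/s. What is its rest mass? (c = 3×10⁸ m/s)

γ = 1/√(1 - 0.61²) = 1.262
v = 0.61 × 3×10⁸ = 1.830×10⁸ m/s
m = p/(γv) = 5.312×10⁸/(1.262 × 1.830×10⁸) = 2.300 kg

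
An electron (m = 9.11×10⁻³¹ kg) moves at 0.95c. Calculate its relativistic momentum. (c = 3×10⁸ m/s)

γ = 1/√(1 - 0.95²) = 3.2026
v = 0.95 × 3×10⁸ = 2.850×10⁸ m/s
p = γmv = 3.2026 × 9.11×10⁻³¹ × 2.850×10⁸ = 8.315×10⁻²² kg·m/s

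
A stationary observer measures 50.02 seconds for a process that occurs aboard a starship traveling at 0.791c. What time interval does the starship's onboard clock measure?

Dilated time Δt = 50.02 seconds
γ = 1/√(1 - 0.791²) = 1.6345
Δt₀ = Δt/γ = 50.02/1.6345 = 30.60 seconds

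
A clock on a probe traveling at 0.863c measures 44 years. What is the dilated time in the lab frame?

Proper time Δt₀ = 44 years
γ = 1/√(1 - 0.863²) = 1.9794
Δt = γΔt₀ = 1.9794 × 44 = 87.09 years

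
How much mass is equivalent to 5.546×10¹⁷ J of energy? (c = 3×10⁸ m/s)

From E = mc², we get m = E/c²
c² = (3×10⁸)² = 9×10¹⁶ m²/s²
m = 5.546×10¹⁷ / 9×10¹⁶ = 6.162 kg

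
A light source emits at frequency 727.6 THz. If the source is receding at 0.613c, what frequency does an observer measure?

β = v/c = 0.613
(1-β)/(1+β) = 0.387/1.613 = 0.2399
Doppler factor = √(0.2399) = 0.4898
f_obs = 727.6 × 0.4898 = 356.4 THz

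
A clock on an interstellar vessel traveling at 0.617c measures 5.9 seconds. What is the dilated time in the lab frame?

Proper time Δt₀ = 5.9 seconds
γ = 1/√(1 - 0.617²) = 1.2707
Δt = γΔt₀ = 1.2707 × 5.9 = 7.497 seconds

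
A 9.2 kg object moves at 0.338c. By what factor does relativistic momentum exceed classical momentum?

p_rel = γmv, p_class = mv
Ratio = γ = 1/√(1 - 0.338²) = 1.063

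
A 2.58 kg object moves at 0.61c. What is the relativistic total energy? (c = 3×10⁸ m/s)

γ = 1/√(1 - 0.61²) = 1.262
mc² = 2.58 × (3×10⁸)² = 2.322×10¹⁷ J
E = γmc² = 1.262 × 2.322×10¹⁷ = 2.930×10¹⁷ J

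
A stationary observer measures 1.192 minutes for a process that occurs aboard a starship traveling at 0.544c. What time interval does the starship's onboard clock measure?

Dilated time Δt = 1.192 minutes
γ = 1/√(1 - 0.544²) = 1.192
Δt₀ = Δt/γ = 1.192/1.192 = 1.000 minutes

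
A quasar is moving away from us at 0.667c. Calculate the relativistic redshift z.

β = 0.667
(1+β)/(1-β) = 1.667/0.333 = 5.006
√(5.006) = 2.237
z = 2.237 - 1 = 1.237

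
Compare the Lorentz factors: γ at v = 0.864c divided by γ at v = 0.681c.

γ₁ = 1/√(1 - 0.864²) = 1.986
γ₂ = 1/√(1 - 0.681²) = 1.366
γ₁/γ₂ = 1.986/1.366 = 1.454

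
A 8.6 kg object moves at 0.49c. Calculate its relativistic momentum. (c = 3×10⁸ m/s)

γ = 1/√(1 - 0.49²) = 1.147
v = 0.49 × 3×10⁸ = 1.470×10⁸ m/s
p = γmv = 1.147 × 8.6 × 1.470×10⁸ = 1.450×10⁹ kg·m/s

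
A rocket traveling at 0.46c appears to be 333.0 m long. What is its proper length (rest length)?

Contracted length L = 333.0 m
γ = 1/√(1 - 0.46²) = 1.126
L₀ = γL = 1.126 × 333.0 = 375.0 m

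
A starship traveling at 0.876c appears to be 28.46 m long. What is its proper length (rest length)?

Contracted length L = 28.46 m
γ = 1/√(1 - 0.876²) = 2.0734
L₀ = γL = 2.0734 × 28.46 = 59.01 m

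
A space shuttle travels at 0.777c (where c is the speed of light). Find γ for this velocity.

v/c = 0.777, so (v/c)² = 0.603729
1 - (v/c)² = 0.396271
γ = 1/√(0.396271) = 1.589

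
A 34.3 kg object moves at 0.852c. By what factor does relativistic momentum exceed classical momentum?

p_rel = γmv, p_class = mv
Ratio = γ = 1/√(1 - 0.852²) = 1.910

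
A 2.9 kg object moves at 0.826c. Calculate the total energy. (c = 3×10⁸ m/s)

γ = 1/√(1 - 0.826²) = 1.774
mc² = 2.9 × (3×10⁸)² = 2.610×10¹⁷ J
E = γmc² = 1.774 × 2.610×10¹⁷ = 4.630×10¹⁷ J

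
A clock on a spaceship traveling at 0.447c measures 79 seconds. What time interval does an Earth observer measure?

Proper time Δt₀ = 79 seconds
γ = 1/√(1 - 0.447²) = 1.1179
Δt = γΔt₀ = 1.1179 × 79 = 88.31 seconds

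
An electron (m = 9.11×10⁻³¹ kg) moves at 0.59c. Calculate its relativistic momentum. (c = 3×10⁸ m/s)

γ = 1/√(1 - 0.59²) = 1.2385
v = 0.59 × 3×10⁸ = 1.770×10⁸ m/s
p = γmv = 1.2385 × 9.11×10⁻³¹ × 1.770×10⁸ = 1.997×10⁻²² kg·m/s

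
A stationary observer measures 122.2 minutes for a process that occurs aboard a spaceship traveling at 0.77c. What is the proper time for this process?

Dilated time Δt = 122.2 minutes
γ = 1/√(1 - 0.77²) = 1.5673
Δt₀ = Δt/γ = 122.2/1.5673 = 77.97 minutes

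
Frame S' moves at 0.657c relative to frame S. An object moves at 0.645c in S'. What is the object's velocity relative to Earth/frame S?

u = (u' + v)/(1 + u'v/c²)
Numerator: 0.645 + 0.657 = 1.302
Denominator: 1 + 0.423765 = 1.423765
u = 1.302/1.423765 = 0.9145c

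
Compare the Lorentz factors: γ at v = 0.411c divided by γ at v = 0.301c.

γ₁ = 1/√(1 - 0.411²) = 1.097
γ₂ = 1/√(1 - 0.301²) = 1.049
γ₁/γ₂ = 1.097/1.049 = 1.046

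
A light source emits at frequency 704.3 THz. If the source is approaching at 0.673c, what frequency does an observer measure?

β = v/c = 0.673
(1+β)/(1-β) = 1.673/0.327 = 5.116
Doppler factor = √(5.116) = 2.262
f_obs = 704.3 × 2.262 = 1593 THz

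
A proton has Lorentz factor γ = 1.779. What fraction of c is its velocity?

From γ = 1/√(1 - v²/c²):
1/γ² = 1/1.779² = 0.31597
v²/c² = 1 - 0.31597 = 0.68403
v/c = √(0.68403) = 0.8271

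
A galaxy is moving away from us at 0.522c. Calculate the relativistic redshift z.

β = 0.522
(1+β)/(1-β) = 1.522/0.478 = 3.184
√(3.184) = 1.7844
z = 1.7844 - 1 = 0.7844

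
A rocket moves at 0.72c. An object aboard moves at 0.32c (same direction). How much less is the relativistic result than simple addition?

Classical: u' + v = 0.32 + 0.72 = 1.04c
Relativistic: u = (0.32 + 0.72)/(1 + 0.2304) = 1.04/1.2304 = 0.8453c
Difference: 1.04 - 0.8453 = 0.1947c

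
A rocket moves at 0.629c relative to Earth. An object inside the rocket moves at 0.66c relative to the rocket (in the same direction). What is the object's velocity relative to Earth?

u = (u' + v)/(1 + u'v/c²)
Numerator: 0.66 + 0.629 = 1.289
Denominator: 1 + 0.41514 = 1.41514
u = 1.289/1.41514 = 0.9109c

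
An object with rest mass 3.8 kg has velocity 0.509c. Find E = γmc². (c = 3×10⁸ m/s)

γ = 1/√(1 - 0.509²) = 1.1618
mc² = 3.8 × (3×10⁸)² = 3.420×10¹⁷ J
E = γmc² = 1.1618 × 3.420×10¹⁷ = 3.973×10¹⁷ J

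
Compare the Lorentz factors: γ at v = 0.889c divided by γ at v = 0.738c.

γ₁ = 1/√(1 - 0.889²) = 2.184
γ₂ = 1/√(1 - 0.738²) = 1.482
γ₁/γ₂ = 2.184/1.482 = 1.474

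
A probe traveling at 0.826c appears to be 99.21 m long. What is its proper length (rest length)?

Contracted length L = 99.21 m
γ = 1/√(1 - 0.826²) = 1.774
L₀ = γL = 1.774 × 99.21 = 176.0 m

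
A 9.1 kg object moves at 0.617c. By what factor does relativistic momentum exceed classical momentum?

p_rel = γmv, p_class = mv
Ratio = γ = 1/√(1 - 0.617²) = 1.271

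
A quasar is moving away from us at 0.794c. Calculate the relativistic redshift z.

β = 0.794
(1+β)/(1-β) = 1.794/0.206 = 8.709
√(8.709) = 2.951
z = 2.951 - 1 = 1.951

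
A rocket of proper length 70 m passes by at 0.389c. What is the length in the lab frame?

Proper length L₀ = 70 m
γ = 1/√(1 - 0.389²) = 1.0855
L = L₀/γ = 70/1.0855 = 64.49 m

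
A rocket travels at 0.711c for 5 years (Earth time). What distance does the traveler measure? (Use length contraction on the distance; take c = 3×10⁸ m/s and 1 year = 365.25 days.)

Earth distance: d = v × t = 0.711c × 5 yr = 3.366×10¹⁶ m
γ = 1.422
d' = d/γ = 3.366×10¹⁶/1.422 = 2.367×10¹⁶ m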